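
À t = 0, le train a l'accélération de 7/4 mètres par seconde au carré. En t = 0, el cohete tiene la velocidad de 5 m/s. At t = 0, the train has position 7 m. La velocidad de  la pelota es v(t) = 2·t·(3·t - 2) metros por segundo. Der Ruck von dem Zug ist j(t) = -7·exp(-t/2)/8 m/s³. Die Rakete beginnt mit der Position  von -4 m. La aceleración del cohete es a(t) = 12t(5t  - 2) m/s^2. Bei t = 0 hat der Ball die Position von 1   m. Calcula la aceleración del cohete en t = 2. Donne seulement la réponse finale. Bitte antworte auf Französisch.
a(2) = 192.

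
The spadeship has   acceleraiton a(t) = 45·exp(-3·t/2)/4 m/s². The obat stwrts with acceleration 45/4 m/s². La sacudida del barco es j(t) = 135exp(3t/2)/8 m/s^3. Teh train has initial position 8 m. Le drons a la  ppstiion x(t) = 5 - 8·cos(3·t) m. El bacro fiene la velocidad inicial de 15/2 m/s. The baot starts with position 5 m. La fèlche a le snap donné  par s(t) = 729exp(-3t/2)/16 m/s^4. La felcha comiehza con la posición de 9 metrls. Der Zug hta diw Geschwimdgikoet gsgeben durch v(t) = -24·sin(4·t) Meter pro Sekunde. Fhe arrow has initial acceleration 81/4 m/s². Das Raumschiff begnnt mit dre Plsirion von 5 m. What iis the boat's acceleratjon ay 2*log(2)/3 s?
Starting from jerk j(t) = 135·exp(3·t/2)/8, we take 1 antiderivative. The antiderivative of jerk, with a(0) = 45/4, gives acceleration: a(t) = 45·exp(3·t/2)/4. We have acceleration a(t) = 45·exp(3·t/2)/4. Substituting t = 2*log(2)/3: a(2*log(2)/3) = 45/2.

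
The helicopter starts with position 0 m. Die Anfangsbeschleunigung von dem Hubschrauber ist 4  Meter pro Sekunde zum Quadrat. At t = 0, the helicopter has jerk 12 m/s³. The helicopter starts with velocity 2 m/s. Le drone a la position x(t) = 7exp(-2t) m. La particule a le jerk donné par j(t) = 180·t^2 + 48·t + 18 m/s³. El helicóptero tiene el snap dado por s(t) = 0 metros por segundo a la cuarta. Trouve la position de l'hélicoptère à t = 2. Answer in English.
To solve this, we need to take 4 integrals of our snap equation s(t) = 0. Taking ∫s(t)dt and applying j(0) = 12, we find j(t) = 12. Integrating jerk and using the initial condition a(0) = 4, we get a(t) = 12·t + 4. The integral of acceleration is velocity. Using v(0) = 2, we get v(t) = 6·t^2 + 4·t + 2. The antiderivative of velocity is position. Using x(0) = 0, we get x(t) = 2·t^3 + 2·t^2 + 2·t. We have position x(t) = 2·t^3 + 2·t^2 + 2·t. Substituting t = 2: x(2) = 28.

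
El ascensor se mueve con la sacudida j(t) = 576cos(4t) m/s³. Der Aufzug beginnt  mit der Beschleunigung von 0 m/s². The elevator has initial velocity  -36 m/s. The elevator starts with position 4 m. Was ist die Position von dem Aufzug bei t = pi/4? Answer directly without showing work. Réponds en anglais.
x(pi/4) = 4.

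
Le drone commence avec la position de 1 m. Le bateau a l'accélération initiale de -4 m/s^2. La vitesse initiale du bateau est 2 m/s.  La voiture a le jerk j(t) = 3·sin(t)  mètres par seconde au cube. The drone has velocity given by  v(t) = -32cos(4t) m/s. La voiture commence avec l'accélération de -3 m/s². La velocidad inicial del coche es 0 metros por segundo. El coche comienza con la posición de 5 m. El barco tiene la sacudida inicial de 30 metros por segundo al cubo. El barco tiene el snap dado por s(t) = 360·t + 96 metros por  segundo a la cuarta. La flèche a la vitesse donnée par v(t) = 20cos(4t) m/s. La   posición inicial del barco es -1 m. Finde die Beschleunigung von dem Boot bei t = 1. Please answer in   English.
We must find the integral of our snap equation s(t) = 360·t + 96 2 times. The integral of snap, with j(0) = 30, gives jerk: j(t) = 180·t^2 + 96·t + 30. The antiderivative of jerk, with a(0) = -4, gives acceleration: a(t) = 60·t^3 + 48·t^2 + 30·t - 4. From the given acceleration equation a(t) = 60·t^3 + 48·t^2 + 30·t - 4, we substitute t = 1 to get a = 134.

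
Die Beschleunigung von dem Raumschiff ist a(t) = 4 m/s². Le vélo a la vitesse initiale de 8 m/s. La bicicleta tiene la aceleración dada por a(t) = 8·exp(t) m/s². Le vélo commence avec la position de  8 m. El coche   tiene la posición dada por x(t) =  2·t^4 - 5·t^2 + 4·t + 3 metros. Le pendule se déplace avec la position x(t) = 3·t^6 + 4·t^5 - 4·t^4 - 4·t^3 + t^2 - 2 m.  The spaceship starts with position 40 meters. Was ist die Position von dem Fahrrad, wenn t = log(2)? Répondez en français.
Nous devons intégrer notre équation de l'accélération a(t) = 8·exp(t) 2 fois. La primitive de l'accélération est la vitesse. En utilisant v(0) = 8, nous obtenons v(t) = 8·exp(t). L'intégrale de la vitesse, avec x(0) = 8, donne la position: x(t) = 8·exp(t). En utilisant x(t) = 8·exp(t) et en substituant t = log(2), nous trouvons x = 16.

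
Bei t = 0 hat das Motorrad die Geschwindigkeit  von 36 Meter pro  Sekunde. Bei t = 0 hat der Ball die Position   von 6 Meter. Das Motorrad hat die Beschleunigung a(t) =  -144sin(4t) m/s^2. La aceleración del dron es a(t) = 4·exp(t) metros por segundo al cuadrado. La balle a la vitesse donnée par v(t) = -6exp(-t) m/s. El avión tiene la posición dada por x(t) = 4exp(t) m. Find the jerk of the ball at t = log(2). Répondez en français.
En partant de la vitesse v(t) = -6·exp(-t), nous prenons 2 dérivées. La dérivée de la vitesse donne l'accélération: a(t) = 6·exp(-t). En prenant d/dt de a(t), nous trouvons j(t) = -6·exp(-t). De l'équation du jerk j(t) = -6·exp(-t), nous substituons t = log(2) pour obtenir j = -3.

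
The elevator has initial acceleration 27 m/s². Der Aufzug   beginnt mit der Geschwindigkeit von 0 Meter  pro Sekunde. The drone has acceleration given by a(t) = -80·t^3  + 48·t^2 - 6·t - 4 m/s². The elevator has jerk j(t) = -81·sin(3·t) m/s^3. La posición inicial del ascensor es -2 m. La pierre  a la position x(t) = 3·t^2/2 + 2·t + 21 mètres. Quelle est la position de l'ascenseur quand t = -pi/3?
Pour résoudre ceci, nous devons prendre 3 intégrales de notre équation du jerk j(t) = -81·sin(3·t). L'intégrale du jerk est l'accélération. En utilisant a(0) = 27, nous obtenons a(t) = 27·cos(3·t). L'intégrale de l'accélération, avec v(0) = 0, donne la vitesse: v(t) = 9·sin(3·t). L'intégrale de la vitesse est la position. En utilisant x(0) = -2, nous obtenons x(t) = 1 - 3·cos(3·t). De l'équation de la position x(t) = 1 - 3·cos(3·t), nous substituons t = -pi/3 pour obtenir x = 4.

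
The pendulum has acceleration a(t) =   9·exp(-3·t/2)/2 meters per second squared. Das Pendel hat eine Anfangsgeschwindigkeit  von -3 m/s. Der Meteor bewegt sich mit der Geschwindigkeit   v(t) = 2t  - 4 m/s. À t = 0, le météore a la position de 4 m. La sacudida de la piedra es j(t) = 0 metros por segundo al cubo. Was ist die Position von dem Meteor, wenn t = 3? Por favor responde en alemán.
Ausgehend von der Geschwindigkeit v(t) = 2·t - 4, nehmen wir 1 Integral. Mit ∫v(t)dt und Anwendung von x(0) = 4, finden wir x(t) = t^2 - 4·t + 4. Aus der Gleichung für die Position x(t) = t^2 - 4·t + 4, setzen wir t = 3 ein und erhalten x = 1.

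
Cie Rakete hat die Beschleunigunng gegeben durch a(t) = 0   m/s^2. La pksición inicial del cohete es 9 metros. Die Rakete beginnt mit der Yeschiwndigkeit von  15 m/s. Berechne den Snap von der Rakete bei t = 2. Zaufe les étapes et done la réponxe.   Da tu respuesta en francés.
À t = 2, s = 0.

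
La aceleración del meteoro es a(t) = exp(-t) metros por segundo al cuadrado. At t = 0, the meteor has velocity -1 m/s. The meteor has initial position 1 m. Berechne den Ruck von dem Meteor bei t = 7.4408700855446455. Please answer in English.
Starting from acceleration a(t) = exp(-t), we take 1 derivative. The derivative of acceleration gives jerk: j(t) = -exp(-t). From the given jerk equation j(t) = -exp(-t), we substitute t = 7.4408700855446455 to get j = -0.000586774431422355.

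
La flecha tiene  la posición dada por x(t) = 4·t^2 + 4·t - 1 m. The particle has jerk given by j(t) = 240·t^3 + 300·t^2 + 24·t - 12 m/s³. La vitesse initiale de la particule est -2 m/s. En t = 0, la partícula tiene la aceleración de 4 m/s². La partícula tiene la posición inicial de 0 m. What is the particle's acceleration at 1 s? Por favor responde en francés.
En partant du jerk j(t) = 240·t^3 + 300·t^2 + 24·t - 12, nous prenons 1 primitive. En prenant ∫j(t)dt et en appliquant a(0) = 4, nous trouvons a(t) = 60·t^4 + 100·t^3 + 12·t^2 - 12·t + 4. Nous avons l'accélération a(t) = 60·t^4 + 100·t^3 + 12·t^2 - 12·t + 4. En substituant t = 1: a(1) = 164.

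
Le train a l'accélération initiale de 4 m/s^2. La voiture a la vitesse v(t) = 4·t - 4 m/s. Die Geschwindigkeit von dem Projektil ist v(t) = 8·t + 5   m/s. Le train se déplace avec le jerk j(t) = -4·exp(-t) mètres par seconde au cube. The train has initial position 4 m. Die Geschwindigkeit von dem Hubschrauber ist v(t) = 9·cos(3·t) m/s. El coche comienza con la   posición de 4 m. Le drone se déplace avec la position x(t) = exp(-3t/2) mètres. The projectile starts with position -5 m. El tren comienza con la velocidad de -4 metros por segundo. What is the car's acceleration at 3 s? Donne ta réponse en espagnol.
Partiendo de la velocidad v(t) = 4·t - 4, tomamos 1 derivada. La derivada de la velocidad da la aceleración: a(t) = 4. Tenemos la aceleración a(t) = 4. Sustituyendo t = 3: a(3) = 4.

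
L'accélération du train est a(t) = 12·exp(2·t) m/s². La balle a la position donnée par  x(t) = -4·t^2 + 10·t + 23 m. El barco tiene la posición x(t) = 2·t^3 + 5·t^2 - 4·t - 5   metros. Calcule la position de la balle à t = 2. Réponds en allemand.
Mit x(t) = -4·t^2 + 10·t + 23 und Einsetzen von t = 2, finden wir x = 27.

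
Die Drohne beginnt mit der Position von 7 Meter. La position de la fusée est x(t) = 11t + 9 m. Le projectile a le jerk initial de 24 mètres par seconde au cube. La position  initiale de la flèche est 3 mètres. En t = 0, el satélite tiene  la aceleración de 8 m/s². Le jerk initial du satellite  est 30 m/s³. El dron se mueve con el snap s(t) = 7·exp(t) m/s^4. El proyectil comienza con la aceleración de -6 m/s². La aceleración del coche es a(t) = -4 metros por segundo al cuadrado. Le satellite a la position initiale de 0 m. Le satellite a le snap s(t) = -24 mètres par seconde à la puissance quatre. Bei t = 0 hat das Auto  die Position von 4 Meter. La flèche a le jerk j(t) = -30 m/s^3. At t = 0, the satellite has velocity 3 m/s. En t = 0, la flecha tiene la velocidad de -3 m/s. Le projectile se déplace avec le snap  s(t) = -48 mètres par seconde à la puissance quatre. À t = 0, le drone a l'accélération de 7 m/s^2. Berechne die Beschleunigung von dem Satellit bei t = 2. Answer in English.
To find the answer, we compute 2 antiderivatives of s(t) = -24. The antiderivative of snap is jerk. Using j(0) = 30, we get j(t) = 30 - 24·t. The integral of jerk, with a(0) = 8, gives acceleration: a(t) = -12·t^2 + 30·t + 8. Using a(t) = -12·t^2 + 30·t + 8 and substituting t = 2, we find a = 20.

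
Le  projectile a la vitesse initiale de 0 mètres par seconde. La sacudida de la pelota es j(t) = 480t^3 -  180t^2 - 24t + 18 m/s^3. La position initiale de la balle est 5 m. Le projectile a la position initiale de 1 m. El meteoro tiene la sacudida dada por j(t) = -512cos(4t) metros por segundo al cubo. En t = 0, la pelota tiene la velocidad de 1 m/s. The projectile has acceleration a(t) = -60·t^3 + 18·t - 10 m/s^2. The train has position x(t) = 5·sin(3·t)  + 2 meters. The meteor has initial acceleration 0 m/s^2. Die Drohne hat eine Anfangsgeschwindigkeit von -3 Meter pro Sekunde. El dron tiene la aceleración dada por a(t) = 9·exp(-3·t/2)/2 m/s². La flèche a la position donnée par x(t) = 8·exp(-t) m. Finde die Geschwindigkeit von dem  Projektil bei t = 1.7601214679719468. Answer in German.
Wir müssen das Integral unserer Gleichung für die Beschleunigung a(t) = -60·t^3 + 18·t - 10 1-mal finden. Mit ∫a(t)dt und Anwendung von v(0) = 0, finden wir v(t) = t·(-15·t^3 + 9·t - 10). Mit v(t) = t·(-15·t^3 + 9·t - 10) und Einsetzen von t = 1.7601214679719468, finden wir v = -133.685589925531.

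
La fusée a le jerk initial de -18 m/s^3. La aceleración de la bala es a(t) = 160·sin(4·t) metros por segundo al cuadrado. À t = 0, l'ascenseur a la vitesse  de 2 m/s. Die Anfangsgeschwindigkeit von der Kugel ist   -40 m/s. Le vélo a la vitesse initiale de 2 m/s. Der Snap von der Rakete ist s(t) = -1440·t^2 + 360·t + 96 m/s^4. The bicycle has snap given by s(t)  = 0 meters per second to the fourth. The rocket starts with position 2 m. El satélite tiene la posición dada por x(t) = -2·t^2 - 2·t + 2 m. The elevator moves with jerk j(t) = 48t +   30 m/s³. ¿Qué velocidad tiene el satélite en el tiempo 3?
Para resolver esto, necesitamos tomar 1 derivada de nuestra ecuación de la posición x(t) = -2·t^2 - 2·t + 2. La derivada de la posición da la velocidad: v(t) = -4·t - 2. De la ecuación de la velocidad v(t) = -4·t - 2, sustituimos t = 3 para obtener v = -14.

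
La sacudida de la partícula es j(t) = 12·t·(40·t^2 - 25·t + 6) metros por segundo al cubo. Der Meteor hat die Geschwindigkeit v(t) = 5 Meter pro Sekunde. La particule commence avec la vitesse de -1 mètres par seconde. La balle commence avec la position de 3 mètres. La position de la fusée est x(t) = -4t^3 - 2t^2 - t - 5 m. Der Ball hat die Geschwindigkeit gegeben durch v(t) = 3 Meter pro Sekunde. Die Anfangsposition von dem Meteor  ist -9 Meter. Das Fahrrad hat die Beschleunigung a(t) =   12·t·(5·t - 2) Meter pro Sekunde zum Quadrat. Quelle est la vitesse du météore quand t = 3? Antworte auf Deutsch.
Aus der Gleichung für die Geschwindigkeit v(t) = 5, setzen wir t = 3 ein und erhalten v = 5.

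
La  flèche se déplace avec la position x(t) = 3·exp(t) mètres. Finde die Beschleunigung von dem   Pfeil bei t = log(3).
Ausgehend von der Position x(t) = 3·exp(t), nehmen wir 2 Ableitungen. Die Ableitung von der Position ergibt die Geschwindigkeit: v(t) = 3·exp(t). Durch Ableiten von der Geschwindigkeit erhalten wir die Beschleunigung: a(t) = 3·exp(t). Mit a(t) = 3·exp(t) und Einsetzen von t = log(3), finden wir a = 9.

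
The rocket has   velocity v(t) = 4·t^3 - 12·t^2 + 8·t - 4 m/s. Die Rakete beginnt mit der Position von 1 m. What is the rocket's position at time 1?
We need to integrate our velocity equation v(t) = 4·t^3 - 12·t^2 + 8·t - 4 1 time. Taking ∫v(t)dt and applying x(0) = 1, we find x(t) = t^4 - 4·t^3 + 4·t^2 - 4·t + 1. From the given position equation x(t) = t^4 - 4·t^3 + 4·t^2 - 4·t + 1, we substitute t = 1 to get x = -2.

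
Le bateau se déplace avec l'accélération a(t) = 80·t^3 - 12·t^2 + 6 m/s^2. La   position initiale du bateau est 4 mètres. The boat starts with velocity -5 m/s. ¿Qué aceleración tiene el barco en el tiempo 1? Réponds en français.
Nous avons l'accélération a(t) = 80·t^3 - 12·t^2 + 6. En substituant t = 1: a(1) = 74.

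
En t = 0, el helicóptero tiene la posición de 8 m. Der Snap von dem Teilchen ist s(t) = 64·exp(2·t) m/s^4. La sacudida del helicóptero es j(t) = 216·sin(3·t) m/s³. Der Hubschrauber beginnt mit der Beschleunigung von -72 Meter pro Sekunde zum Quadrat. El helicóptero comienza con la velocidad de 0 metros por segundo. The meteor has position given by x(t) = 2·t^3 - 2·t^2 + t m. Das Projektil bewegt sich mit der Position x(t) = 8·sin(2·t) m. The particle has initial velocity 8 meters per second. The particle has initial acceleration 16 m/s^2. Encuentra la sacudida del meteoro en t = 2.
Partiendo de la posición x(t) = 2·t^3 - 2·t^2 + t, tomamos 3 derivadas. Derivando la posición, obtenemos la velocidad: v(t) = 6·t^2 - 4·t + 1. Tomando d/dt de v(t), encontramos a(t) = 12·t - 4. La derivada de la aceleración da la sacudida: j(t) = 12. De la ecuación de la sacudida j(t) = 12, sustituimos t = 2 para obtener j = 12.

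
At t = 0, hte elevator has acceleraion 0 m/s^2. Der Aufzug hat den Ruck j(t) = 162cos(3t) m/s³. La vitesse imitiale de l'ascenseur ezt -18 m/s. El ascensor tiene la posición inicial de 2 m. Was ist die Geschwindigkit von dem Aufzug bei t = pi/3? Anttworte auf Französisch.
Pour résoudre ceci, nous devons prendre 2 intégrales de notre équation du jerk j(t) = 162·cos(3·t). La primitive du jerk, avec a(0) = 0, donne l'accélération: a(t) = 54·sin(3·t). En prenant ∫a(t)dt et en appliquant v(0) = -18, nous trouvons v(t) = -18·cos(3·t). De l'équation de la vitesse v(t) = -18·cos(3·t), nous substituons t = pi/3 pour obtenir v = 18.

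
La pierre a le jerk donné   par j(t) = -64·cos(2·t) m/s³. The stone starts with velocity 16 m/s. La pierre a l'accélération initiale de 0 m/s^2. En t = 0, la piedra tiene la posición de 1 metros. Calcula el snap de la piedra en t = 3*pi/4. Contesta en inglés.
To solve this, we need to take 1 derivative of our jerk equation j(t) = -64·cos(2·t). Taking d/dt of j(t), we find s(t) = 128·sin(2·t). From the given snap equation s(t) = 128·sin(2·t), we substitute t = 3*pi/4 to get s = -128.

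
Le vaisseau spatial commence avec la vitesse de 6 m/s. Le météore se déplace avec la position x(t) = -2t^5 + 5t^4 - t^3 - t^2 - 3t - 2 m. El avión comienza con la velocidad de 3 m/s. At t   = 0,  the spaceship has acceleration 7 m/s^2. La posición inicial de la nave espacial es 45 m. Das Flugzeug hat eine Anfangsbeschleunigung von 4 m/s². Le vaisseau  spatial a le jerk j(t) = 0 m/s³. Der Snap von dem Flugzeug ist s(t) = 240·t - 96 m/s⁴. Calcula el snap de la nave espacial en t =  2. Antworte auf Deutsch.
Wir müssen unsere Gleichung für den Ruck j(t) = 0 1-mal ableiten. Mit d/dt von j(t) finden wir s(t) = 0. Wir haben den Snap s(t) = 0. Durch Einsetzen von t = 2: s(2) = 0.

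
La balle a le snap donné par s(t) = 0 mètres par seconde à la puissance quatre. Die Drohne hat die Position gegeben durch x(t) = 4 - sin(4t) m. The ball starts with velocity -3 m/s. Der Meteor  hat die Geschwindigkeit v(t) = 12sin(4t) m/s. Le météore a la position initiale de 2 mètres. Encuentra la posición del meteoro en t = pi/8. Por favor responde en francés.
En partant de la vitesse v(t) = 12·sin(4·t), nous prenons 1 primitive. L'intégrale de la vitesse, avec x(0) = 2, donne la position: x(t) = 5 - 3·cos(4·t). De l'équation de la position x(t) = 5 - 3·cos(4·t), nous substituons t = pi/8 pour obtenir x = 5.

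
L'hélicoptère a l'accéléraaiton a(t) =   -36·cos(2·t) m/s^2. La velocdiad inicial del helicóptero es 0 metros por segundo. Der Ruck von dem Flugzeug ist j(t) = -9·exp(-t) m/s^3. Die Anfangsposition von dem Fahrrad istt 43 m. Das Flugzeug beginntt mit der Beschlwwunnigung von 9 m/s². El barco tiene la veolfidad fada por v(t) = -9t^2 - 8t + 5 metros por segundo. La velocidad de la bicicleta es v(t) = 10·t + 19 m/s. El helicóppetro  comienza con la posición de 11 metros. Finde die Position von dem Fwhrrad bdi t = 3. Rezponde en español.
Partiendo de la velocidad v(t) = 10·t + 19, tomamos 1 antiderivada. Integrando la velocidad y usando la condición inicial x(0) = 43, obtenemos x(t) = 5·t^2 + 19·t + 43. De la ecuación de la posición x(t) = 5·t^2 + 19·t + 43, sustituimos t = 3 para obtener x = 145.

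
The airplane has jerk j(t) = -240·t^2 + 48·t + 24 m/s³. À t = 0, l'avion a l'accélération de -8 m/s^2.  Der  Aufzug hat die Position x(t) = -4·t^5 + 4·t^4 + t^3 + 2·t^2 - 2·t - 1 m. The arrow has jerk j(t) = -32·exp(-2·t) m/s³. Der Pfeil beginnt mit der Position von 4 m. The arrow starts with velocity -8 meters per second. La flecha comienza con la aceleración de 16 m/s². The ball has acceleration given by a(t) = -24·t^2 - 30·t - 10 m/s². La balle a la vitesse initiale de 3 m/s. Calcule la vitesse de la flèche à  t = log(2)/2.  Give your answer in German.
Um dies zu lösen, müssen wir 2 Stammfunktionen unserer Gleichung für den Ruck j(t) = -32·exp(-2·t) finden. Das Integral von dem Ruck ist die Beschleunigung. Mit a(0) = 16 erhalten wir a(t) = 16·exp(-2·t). Die Stammfunktion von der Beschleunigung ist die Geschwindigkeit. Mit v(0) = -8 erhalten wir v(t) = -8·exp(-2·t). Mit v(t) = -8·exp(-2·t) und Einsetzen von t = log(2)/2, finden wir v = -4.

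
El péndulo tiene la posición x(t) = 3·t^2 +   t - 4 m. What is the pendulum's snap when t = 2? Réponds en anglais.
To solve this, we need to take 4 derivatives of our position equation x(t) = 3·t^2 + t - 4. The derivative of position gives velocity: v(t) = 6·t + 1. Differentiating velocity, we get acceleration: a(t) = 6. Differentiating acceleration, we get jerk: j(t) = 0. Taking d/dt of j(t), we find s(t) = 0. From the given snap equation s(t) = 0, we substitute t = 2 to get s = 0.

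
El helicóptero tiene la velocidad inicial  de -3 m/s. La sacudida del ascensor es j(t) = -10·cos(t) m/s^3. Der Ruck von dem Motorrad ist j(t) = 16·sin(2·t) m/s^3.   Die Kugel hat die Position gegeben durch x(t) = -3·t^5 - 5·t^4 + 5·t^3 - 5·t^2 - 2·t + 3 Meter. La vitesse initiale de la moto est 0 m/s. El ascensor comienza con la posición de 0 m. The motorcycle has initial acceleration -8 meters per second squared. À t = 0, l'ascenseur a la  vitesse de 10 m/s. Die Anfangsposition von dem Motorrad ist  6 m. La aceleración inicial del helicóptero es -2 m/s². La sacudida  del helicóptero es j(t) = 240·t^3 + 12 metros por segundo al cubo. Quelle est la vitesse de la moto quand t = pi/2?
En partant du jerk j(t) = 16·sin(2·t), nous prenons 2 intégrales. L'intégrale du jerk est l'accélération. En utilisant a(0) = -8, nous obtenons a(t) = -8·cos(2·t). L'intégrale de l'accélération, avec v(0) = 0, donne la vitesse: v(t) = -4·sin(2·t). Nous avons la vitesse v(t) = -4·sin(2·t). En substituant t = pi/2: v(pi/2) = 0.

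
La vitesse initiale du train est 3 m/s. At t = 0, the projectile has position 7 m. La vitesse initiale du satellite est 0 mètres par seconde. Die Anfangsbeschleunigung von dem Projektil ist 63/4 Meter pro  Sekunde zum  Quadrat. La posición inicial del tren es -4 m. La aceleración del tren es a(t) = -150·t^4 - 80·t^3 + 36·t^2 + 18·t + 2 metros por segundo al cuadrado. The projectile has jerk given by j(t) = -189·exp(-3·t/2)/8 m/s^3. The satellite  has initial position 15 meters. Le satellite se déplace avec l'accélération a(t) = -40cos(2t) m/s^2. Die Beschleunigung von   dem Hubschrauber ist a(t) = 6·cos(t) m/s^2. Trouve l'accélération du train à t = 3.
En utilisant a(t) = -150·t^4 - 80·t^3 + 36·t^2 + 18·t + 2 et en substituant t = 3, nous trouvons a = -13930.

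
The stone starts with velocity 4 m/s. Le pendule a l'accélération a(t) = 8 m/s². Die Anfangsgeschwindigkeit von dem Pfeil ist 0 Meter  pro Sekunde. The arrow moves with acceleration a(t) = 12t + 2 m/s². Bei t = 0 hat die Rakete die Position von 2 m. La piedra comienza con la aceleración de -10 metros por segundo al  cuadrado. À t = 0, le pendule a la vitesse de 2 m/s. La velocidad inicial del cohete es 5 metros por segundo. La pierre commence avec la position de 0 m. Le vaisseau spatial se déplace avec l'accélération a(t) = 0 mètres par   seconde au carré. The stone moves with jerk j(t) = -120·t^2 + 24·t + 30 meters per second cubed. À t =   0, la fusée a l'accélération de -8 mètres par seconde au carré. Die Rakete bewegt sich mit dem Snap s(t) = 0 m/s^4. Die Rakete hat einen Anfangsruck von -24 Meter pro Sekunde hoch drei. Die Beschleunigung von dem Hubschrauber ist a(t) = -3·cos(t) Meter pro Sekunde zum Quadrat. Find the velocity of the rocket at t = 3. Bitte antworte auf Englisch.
To find the answer, we compute 3 integrals of s(t) = 0. Integrating snap and using the initial condition j(0) = -24, we get j(t) = -24. Taking ∫j(t)dt and applying a(0) = -8, we find a(t) = -24·t - 8. The integral of acceleration, with v(0) = 5, gives velocity: v(t) = -12·t^2 - 8·t + 5. We have velocity v(t) = -12·t^2 - 8·t + 5. Substituting t = 3: v(3) = -127.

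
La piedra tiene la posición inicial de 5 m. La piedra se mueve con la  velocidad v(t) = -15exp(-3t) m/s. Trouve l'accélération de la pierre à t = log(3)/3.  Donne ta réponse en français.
Nous devons dériver notre équation de la vitesse v(t) = -15·exp(-3·t) 1 fois. En dérivant la vitesse, nous obtenons l'accélération: a(t) = 45·exp(-3·t). Nous avons l'accélération a(t) = 45·exp(-3·t). En substituant t = log(3)/3: a(log(3)/3) = 15.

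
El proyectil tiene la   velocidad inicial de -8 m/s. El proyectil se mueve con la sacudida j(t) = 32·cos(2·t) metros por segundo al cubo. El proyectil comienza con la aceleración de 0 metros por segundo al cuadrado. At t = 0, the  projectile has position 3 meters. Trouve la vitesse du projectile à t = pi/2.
Pour résoudre ceci, nous devons prendre 2 primitives de notre équation du jerk j(t) = 32·cos(2·t). L'intégrale du jerk, avec a(0) = 0, donne l'accélération: a(t) = 16·sin(2·t). La primitive de l'accélération, avec v(0) = -8, donne la vitesse: v(t) = -8·cos(2·t). Nous avons la vitesse v(t) = -8·cos(2·t). En substituant t = pi/2: v(pi/2) = 8.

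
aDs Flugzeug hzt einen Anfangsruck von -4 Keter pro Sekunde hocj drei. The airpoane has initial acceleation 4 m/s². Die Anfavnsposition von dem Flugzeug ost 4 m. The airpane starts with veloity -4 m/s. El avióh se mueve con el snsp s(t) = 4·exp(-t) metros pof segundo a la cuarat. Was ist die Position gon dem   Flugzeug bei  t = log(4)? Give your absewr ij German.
Wir müssen unsere Gleichung für den Snap s(t) = 4·exp(-t) 4-mal integrieren. Durch Integration von dem Snap und Verwendung der Anfangsbedingung j(0) = -4, erhalten wir j(t) = -4·exp(-t). Mit ∫j(t)dt und Anwendung von a(0) = 4, finden wir a(t) = 4·exp(-t). Mit ∫a(t)dt und Anwendung von v(0) = -4, finden wir v(t) = -4·exp(-t). Die Stammfunktion von der Geschwindigkeit ist die Position. Mit x(0) = 4 erhalten wir x(t) = 4·exp(-t). Wir haben die Position x(t) = 4·exp(-t). Durch Einsetzen von t = log(4): x(log(4)) = 1.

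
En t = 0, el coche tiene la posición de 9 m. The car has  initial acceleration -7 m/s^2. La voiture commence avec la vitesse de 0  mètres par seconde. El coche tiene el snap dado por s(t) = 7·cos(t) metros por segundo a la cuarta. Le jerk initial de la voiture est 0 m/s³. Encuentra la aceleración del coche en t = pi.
Partiendo del snap s(t) = 7·cos(t), tomamos 2 antiderivadas. La antiderivada del snap es la sacudida. Usando j(0) = 0, obtenemos j(t) = 7·sin(t). La integral de la sacudida, con a(0) = -7, da la aceleración: a(t) = -7·cos(t). De la ecuación de la aceleración a(t) = -7·cos(t), sustituimos t = pi para obtener a = 7.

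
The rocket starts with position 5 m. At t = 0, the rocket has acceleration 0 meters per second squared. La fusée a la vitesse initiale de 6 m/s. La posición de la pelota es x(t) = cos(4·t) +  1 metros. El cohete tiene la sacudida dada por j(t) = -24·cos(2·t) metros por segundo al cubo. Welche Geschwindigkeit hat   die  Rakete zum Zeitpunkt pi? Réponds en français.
En partant du jerk j(t) = -24·cos(2·t), nous prenons 2 intégrales. L'intégrale du jerk est l'accélération. En utilisant a(0) = 0, nous obtenons a(t) = -12·sin(2·t). En prenant ∫a(t)dt et en appliquant v(0) = 6, nous trouvons v(t) = 6·cos(2·t). En utilisant v(t) = 6·cos(2·t) et en substituant t = pi, nous trouvons v = 6.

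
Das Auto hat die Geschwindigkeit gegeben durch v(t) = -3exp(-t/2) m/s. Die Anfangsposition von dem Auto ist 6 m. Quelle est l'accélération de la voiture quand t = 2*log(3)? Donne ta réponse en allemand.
Um dies zu lösen, müssen wir 1 Ableitung unserer Gleichung für die Geschwindigkeit v(t) = -3·exp(-t/2) nehmen. Die Ableitung von der Geschwindigkeit ergibt die Beschleunigung: a(t) = 3·exp(-t/2)/2. Aus der Gleichung für die Beschleunigung a(t) = 3·exp(-t/2)/2, setzen wir t = 2*log(3) ein und erhalten a = 1/2.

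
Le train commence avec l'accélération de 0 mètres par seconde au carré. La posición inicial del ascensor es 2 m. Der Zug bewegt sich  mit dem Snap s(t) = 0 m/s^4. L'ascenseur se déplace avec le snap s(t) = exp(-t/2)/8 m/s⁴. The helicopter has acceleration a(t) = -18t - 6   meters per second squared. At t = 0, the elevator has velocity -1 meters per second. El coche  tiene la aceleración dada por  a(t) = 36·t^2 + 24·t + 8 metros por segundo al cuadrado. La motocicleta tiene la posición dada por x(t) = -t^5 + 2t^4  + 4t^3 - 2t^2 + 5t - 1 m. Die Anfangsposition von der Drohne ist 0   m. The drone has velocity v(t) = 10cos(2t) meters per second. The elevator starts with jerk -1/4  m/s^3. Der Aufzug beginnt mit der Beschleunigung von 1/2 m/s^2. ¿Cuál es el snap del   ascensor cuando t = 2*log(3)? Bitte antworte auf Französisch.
En utilisant s(t) = exp(-t/2)/8 et en substituant t = 2*log(3), nous trouvons s = 1/24.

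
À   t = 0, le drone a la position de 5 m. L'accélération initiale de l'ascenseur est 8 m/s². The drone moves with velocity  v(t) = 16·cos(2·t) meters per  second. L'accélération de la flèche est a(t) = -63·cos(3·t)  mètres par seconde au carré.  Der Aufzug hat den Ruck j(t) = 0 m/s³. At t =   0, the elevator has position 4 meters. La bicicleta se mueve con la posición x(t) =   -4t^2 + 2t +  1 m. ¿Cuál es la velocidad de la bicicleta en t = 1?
Partiendo de la posición x(t) = -4·t^2 + 2·t + 1, tomamos 1 derivada. Derivando la posición, obtenemos la velocidad: v(t) = 2 - 8·t. Tenemos la velocidad v(t) = 2 - 8·t. Sustituyendo t = 1: v(1) = -6.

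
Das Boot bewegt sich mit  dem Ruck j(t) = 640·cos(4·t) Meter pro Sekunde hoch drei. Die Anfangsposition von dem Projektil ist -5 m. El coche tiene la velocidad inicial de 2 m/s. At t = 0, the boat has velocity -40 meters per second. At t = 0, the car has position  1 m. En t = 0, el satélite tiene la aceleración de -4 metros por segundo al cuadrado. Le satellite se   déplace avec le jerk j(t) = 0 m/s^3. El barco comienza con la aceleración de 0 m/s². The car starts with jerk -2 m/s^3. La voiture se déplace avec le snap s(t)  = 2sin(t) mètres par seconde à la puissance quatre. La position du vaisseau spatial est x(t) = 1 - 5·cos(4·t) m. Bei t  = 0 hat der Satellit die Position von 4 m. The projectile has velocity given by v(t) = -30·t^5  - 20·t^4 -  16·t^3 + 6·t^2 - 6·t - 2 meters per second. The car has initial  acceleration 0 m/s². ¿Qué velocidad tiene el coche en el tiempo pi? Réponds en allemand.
Ausgehend von dem Snap s(t) = 2·sin(t), nehmen wir 3 Integrale. Durch Integration von dem Snap und Verwendung der Anfangsbedingung j(0) = -2, erhalten wir j(t) = -2·cos(t). Das Integral von dem Ruck ist die Beschleunigung. Mit a(0) = 0 erhalten wir a(t) = -2·sin(t). Mit ∫a(t)dt und Anwendung von v(0) = 2, finden wir v(t) = 2·cos(t). Aus der Gleichung für die Geschwindigkeit v(t) = 2·cos(t), setzen wir t = pi ein und erhalten v = -2.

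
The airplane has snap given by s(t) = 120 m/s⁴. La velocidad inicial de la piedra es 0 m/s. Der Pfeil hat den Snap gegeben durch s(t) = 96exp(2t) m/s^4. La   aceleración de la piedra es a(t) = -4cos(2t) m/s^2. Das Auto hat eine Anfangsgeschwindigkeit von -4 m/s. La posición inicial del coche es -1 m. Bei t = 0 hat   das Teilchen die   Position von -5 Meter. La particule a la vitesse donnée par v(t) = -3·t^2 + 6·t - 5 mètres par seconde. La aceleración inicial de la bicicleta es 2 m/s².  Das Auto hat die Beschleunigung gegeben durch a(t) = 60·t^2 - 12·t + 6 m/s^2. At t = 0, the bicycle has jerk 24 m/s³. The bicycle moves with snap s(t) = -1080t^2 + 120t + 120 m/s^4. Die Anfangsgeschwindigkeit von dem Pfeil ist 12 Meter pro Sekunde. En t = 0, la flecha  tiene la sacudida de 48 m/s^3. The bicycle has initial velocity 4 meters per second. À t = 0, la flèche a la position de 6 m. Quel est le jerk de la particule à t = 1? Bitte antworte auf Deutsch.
Ausgehend von der Geschwindigkeit v(t) = -3·t^2 + 6·t - 5, nehmen wir 2 Ableitungen. Die Ableitung von der Geschwindigkeit ergibt die Beschleunigung: a(t) = 6 - 6·t. Durch Ableiten von der Beschleunigung erhalten wir den Ruck: j(t) = -6. Aus der Gleichung für den Ruck j(t) = -6, setzen wir t = 1 ein und erhalten j = -6.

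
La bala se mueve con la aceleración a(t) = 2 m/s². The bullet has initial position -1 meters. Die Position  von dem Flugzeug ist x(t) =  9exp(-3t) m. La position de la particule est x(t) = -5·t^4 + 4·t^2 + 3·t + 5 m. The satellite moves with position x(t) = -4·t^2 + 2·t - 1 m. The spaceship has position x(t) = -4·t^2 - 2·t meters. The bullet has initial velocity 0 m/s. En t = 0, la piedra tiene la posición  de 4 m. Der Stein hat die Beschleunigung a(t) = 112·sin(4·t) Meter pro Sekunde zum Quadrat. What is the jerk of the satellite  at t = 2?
We must differentiate our position equation x(t) = -4·t^2 + 2·t - 1 3 times. Taking d/dt of x(t), we find v(t) = 2 - 8·t. The derivative of velocity gives acceleration: a(t) = -8. The derivative of acceleration gives jerk: j(t) = 0. Using j(t) = 0 and substituting t = 2, we find j = 0.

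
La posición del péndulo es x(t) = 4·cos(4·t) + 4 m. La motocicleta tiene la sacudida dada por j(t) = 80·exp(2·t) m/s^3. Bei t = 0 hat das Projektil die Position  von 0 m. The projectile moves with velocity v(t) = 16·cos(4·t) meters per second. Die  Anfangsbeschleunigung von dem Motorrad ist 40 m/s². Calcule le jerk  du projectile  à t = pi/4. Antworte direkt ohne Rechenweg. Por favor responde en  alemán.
Die Antwort ist 256.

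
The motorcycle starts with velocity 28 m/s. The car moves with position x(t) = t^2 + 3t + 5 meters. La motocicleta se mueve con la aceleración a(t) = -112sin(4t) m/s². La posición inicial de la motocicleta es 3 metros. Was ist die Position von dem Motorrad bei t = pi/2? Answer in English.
Starting from acceleration a(t) = -112·sin(4·t), we take 2 integrals. The antiderivative of acceleration is velocity. Using v(0) = 28, we get v(t) = 28·cos(4·t). Taking ∫v(t)dt and applying x(0) = 3, we find x(t) = 7·sin(4·t) + 3. From the given position equation x(t) = 7·sin(4·t) + 3, we substitute t = pi/2 to get x = 3.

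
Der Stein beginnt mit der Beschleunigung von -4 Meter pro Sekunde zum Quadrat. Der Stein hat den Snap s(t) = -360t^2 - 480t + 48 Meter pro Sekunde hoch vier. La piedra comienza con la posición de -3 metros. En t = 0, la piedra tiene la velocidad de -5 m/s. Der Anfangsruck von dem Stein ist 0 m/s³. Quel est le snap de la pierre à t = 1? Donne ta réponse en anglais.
We have snap s(t) = -360·t^2 - 480·t + 48. Substituting t = 1: s(1) = -792.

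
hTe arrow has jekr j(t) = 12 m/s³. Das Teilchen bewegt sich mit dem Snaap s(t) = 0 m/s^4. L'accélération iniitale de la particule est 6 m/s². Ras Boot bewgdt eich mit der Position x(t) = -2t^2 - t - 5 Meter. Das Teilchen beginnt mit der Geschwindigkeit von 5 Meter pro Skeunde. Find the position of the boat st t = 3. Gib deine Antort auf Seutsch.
Mit x(t) = -2·t^2 - t - 5 und Einsetzen von t = 3, finden wir x = -26.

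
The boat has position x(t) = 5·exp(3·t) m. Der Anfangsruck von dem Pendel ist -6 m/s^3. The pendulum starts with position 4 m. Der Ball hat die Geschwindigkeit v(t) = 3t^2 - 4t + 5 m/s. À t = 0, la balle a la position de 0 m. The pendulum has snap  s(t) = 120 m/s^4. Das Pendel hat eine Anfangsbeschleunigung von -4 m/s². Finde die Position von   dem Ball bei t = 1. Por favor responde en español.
Necesitamos integrar nuestra ecuación de la velocidad v(t) = 3·t^2 - 4·t + 5 1 vez. La integral de la velocidad es la posición. Usando x(0) = 0, obtenemos x(t) = t^3 - 2·t^2 + 5·t. Usando x(t) = t^3 - 2·t^2 + 5·t y sustituyendo t = 1, encontramos x = 4.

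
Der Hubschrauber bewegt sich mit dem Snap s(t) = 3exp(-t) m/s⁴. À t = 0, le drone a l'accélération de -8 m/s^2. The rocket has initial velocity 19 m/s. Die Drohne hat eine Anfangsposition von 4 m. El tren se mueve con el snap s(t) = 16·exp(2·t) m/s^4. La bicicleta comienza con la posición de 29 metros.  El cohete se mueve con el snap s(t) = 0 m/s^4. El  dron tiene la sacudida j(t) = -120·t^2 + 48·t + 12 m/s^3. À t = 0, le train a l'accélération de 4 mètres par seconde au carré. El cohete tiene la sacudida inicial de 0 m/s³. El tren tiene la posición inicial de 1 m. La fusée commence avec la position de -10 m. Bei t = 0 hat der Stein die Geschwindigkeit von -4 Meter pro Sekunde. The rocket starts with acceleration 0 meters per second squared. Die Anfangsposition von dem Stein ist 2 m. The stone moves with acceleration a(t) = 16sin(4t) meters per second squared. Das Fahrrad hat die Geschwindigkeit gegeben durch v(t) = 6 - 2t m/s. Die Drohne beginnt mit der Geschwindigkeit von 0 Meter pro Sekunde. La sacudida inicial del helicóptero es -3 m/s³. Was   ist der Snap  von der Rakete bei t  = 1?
Aus der Gleichung für den Snap s(t) = 0, setzen wir t = 1 ein und erhalten s = 0.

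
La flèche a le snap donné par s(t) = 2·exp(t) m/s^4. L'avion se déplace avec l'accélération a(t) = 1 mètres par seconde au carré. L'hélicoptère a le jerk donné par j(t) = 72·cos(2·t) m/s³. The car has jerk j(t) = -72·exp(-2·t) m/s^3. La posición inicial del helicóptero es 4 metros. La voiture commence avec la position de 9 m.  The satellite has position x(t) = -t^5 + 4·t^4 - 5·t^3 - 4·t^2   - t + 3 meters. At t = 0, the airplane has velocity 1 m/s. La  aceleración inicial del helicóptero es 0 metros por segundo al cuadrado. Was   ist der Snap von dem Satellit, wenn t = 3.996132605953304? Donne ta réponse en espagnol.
Para resolver esto, necesitamos tomar 4 derivadas de nuestra ecuación de la posición x(t) = -t^5 + 4·t^4 - 5·t^3 - 4·t^2 - t + 3. Tomando d/dt de x(t), encontramos v(t) = -5·t^4 + 16·t^3 - 15·t^2 - 8·t - 1. Derivando la velocidad, obtenemos la aceleración: a(t) = -20·t^3 + 48·t^2 - 30·t - 8. Derivando la aceleración, obtenemos la sacudida: j(t) = -60·t^2 + 96·t - 30. Tomando d/dt de j(t), encontramos s(t) = 96 - 120·t. Usando s(t) = 96 - 120·t y sustituyendo t = 3.996132605953304, encontramos s = -383.535912714396.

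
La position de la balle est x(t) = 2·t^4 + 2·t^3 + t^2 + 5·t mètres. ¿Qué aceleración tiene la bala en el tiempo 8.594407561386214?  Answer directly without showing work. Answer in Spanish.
En t = 8.594407561386214, a = 1877.86508268574.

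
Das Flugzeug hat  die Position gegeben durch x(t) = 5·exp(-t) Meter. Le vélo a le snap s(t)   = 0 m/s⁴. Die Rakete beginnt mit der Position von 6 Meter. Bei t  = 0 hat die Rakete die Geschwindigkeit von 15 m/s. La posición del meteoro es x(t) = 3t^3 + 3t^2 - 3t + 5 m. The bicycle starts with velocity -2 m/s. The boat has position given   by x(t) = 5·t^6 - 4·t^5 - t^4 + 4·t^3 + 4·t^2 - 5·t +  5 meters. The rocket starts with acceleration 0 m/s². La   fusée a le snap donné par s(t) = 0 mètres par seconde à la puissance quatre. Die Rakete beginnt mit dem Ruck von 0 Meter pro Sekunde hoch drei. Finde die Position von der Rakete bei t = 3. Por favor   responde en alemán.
Um dies zu lösen, müssen wir 4 Integrale unserer Gleichung für den Snap s(t) = 0 finden. Durch Integration von dem Snap und Verwendung der Anfangsbedingung j(0) = 0, erhalten wir j(t) = 0. Durch Integration von dem Ruck und Verwendung der Anfangsbedingung a(0) = 0, erhalten wir a(t) = 0. Mit ∫a(t)dt und Anwendung von v(0) = 15, finden wir v(t) = 15. Das Integral von der Geschwindigkeit ist die Position. Mit x(0) = 6 erhalten wir x(t) = 15·t + 6. Wir haben die Position x(t) = 15·t + 6. Durch Einsetzen von t = 3: x(3) = 51.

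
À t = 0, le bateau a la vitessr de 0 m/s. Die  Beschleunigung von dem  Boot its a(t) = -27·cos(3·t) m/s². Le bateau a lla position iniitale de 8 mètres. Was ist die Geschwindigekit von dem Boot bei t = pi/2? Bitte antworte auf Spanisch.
Partiendo de la aceleración a(t) = -27·cos(3·t), tomamos 1 integral. La integral de la aceleración es la velocidad. Usando v(0) = 0, obtenemos v(t) = -9·sin(3·t). Tenemos la velocidad v(t) = -9·sin(3·t). Sustituyendo t = pi/2: v(pi/2) = 9.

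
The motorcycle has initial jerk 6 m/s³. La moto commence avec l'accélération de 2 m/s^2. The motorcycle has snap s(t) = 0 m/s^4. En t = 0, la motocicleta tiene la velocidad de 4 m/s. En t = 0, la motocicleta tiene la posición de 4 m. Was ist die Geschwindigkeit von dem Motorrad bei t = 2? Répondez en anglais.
Starting from snap s(t) = 0, we take 3 integrals. Integrating snap and using the initial condition j(0) = 6, we get j(t) = 6. Finding the integral of j(t) and using a(0) = 2: a(t) = 6·t + 2. The integral of acceleration, with v(0) = 4, gives velocity: v(t) = 3·t^2 + 2·t + 4. Using v(t) = 3·t^2 + 2·t + 4 and substituting t = 2, we find v = 20.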